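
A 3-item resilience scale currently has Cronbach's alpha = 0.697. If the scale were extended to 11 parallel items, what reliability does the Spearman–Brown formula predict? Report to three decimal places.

predicted reliability = 0.894

Length factor m = 11/3 = 3.6667
α' = m·α / (1 + (m−1)·α)
   = 11/3 × 0.697 / (1 + (11/3 − 1) × 0.697)
   = 2.5557 / 2.8587 = 0.894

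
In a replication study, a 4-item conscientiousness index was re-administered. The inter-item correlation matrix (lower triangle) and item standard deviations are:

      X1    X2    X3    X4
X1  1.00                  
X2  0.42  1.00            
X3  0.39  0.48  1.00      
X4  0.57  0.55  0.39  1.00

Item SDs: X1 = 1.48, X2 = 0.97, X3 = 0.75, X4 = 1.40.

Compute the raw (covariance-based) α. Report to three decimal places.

α = 0.758

Σσ²ᵢ = 1.48² + 0.97² + 0.75² + 1.40² = 5.6538
Covariances σ_ij = r_ij · s_i · s_j:
  σ(X1,X2) = 0.42 × 1.48 × 0.97 = 0.6030
  σ(X1,X3) = 0.39 × 1.48 × 0.75 = 0.4329
  σ(X1,X4) = 0.57 × 1.48 × 1.40 = 1.1810
  σ(X2,X3) = 0.48 × 0.97 × 0.75 = 0.3492
  σ(X2,X4) = 0.55 × 0.97 × 1.40 = 0.7469
  σ(X3,X4) = 0.39 × 0.75 × 1.40 = 0.4095
σ²_T = Σσ²ᵢ + 2·Σσ_ij = 5.6538 + 2 × 3.7225 = 13.0988
α = (4/3)·(1 − 5.6538/13.0988) = 0.758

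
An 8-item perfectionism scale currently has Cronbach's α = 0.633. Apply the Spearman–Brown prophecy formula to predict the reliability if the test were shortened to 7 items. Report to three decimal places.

Length factor m = 7/8 = 0.8750
α' = m·α / (1 − (1−m)·α)
   = 7/8 × 0.633 / (1 − (1 − 7/8) × 0.633)
   = 0.5539 / 0.9209 = 0.601

predicted reliability = 0.601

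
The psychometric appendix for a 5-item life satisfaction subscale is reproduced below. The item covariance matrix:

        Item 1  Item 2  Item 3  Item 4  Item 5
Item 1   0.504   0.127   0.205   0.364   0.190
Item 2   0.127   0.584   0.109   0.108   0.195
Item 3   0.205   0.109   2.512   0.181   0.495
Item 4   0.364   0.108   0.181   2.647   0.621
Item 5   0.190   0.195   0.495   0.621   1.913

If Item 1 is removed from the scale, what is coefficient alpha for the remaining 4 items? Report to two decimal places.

Remaining items: Item 2, Item 3, Item 4, Item 5 (k = 4).
sum of item variances = 0.584 + 2.512 + 2.647 + 1.913 = 7.656
Var(T) = 7.656 + 2 × 1.709 = 11.074
α (item deleted) = (4/3)·(1 − 7.656/11.074) = 0.41

α = 0.41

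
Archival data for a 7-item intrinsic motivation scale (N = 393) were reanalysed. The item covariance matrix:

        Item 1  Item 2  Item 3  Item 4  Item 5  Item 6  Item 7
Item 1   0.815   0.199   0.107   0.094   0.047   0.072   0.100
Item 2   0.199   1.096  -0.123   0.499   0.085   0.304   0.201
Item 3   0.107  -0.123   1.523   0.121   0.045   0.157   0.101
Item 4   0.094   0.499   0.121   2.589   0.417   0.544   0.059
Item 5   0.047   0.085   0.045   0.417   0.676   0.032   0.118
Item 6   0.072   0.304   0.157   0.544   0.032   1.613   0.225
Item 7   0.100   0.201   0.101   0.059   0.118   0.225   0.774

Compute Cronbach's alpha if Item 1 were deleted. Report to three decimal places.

Cronbach's alpha = 0.483

Remaining items: Item 2, Item 3, Item 4, Item 5, Item 6, Item 7 (k = 6).
Σσᵢ² = 1.096 + 1.523 + 2.589 + 0.676 + 1.613 + 0.774 = 8.271
total variance = 8.271 + 2 × 2.785 = 13.841
α (item deleted) = (6/5)·(1 − 8.271/13.841) = 0.483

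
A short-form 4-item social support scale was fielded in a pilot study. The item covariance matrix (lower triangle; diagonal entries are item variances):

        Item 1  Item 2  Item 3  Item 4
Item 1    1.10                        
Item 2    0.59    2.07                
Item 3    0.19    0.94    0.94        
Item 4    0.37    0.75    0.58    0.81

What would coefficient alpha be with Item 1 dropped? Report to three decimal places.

Remaining items: Item 2, Item 3, Item 4 (k = 3).
sum of item variances = 2.07 + 0.94 + 0.81 = 3.82
total variance = 3.82 + 2 × 2.27 = 8.36
α (item deleted) = (3/2)·(1 − 3.82/8.36) = 0.815

α = 0.815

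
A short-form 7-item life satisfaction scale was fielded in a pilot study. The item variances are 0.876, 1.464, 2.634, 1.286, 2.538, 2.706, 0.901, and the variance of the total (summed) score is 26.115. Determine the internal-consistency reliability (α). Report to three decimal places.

Σσ²ᵢ = 0.876 + 1.464 + 2.634 + 1.286 + 2.538 + 2.706 + 0.901 = 12.405
α = (k/(k−1))·(1 − Σσ²ᵢ/Var(T)) = (7/6)·(1 − 12.405/26.115) = 0.612

α = 0.612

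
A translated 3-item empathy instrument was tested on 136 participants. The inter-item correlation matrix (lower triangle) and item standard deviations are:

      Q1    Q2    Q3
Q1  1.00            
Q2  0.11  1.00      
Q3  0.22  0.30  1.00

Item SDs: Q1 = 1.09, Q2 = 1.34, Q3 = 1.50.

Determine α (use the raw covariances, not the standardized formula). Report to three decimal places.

α = 0.451

Σσ²ᵢ = 1.09² + 1.34² + 1.50² = 5.2337
Covariances σ_ij = r_ij · s_i · s_j:
  σ(Q1,Q2) = 0.11 × 1.09 × 1.34 = 0.1607
  σ(Q1,Q3) = 0.22 × 1.09 × 1.50 = 0.3597
  σ(Q2,Q3) = 0.30 × 1.34 × 1.50 = 0.6030
σ²_T = Σσ²ᵢ + 2·Σσ_ij = 5.2337 + 2 × 1.1234 = 7.4805
α = (3/2)·(1 − 5.2337/7.4805) = 0.451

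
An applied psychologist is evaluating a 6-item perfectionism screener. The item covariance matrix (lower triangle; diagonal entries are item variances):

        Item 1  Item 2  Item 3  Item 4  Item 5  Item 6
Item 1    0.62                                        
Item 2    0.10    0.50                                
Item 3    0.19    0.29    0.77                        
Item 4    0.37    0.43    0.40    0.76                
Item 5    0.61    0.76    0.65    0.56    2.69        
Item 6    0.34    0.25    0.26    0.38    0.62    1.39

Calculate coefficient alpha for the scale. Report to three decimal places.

coefficient alpha = 0.778

Σσᵢ² = 0.62 + 0.50 + 0.77 + 0.76 + 2.69 + 1.39 = 6.73
Sum of the distinct covariances = 6.21
σ²_T = 6.73 + 2 × 6.21 = 19.15
α = (k/(k−1))·(1 − Σσᵢ²/σ²_T) = (6/5)·(1 − 6.73/19.15) = 0.778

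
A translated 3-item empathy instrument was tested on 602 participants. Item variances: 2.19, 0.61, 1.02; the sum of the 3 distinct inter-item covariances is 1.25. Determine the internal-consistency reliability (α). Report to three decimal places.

α = 0.593

sum of item variances = 2.19 + 0.61 + 1.02 = 3.82
Sum of distinct covariances = 1.25
total variance = sum of item variances + 2·Σcov = 3.82 + 2 × 1.25 = 6.32
α = (3/2)·(1 − 3.82/6.32) = 0.593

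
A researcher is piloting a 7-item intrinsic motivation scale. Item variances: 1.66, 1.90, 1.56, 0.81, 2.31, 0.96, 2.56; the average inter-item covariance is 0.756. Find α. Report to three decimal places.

α = 0.851

Σσᵢ² = 1.66 + 1.90 + 1.56 + 0.81 + 2.31 + 0.96 + 2.56 = 11.76
Sum of the 21 distinct covariances = 21 × 0.756 = 15.876
σ²_T = Σσᵢ² + 2·Σcov = 11.76 + 2 × 15.876 = 43.512
α = (7/6)·(1 − 11.76/43.512) = 0.851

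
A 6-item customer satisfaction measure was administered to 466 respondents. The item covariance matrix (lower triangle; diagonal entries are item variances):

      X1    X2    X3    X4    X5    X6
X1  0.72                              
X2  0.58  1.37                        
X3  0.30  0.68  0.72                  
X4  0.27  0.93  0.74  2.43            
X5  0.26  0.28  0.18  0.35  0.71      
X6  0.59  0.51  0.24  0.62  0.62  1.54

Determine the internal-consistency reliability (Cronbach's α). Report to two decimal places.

α = 0.79

Σσ²ᵢ = 0.72 + 1.37 + 0.72 + 2.43 + 0.71 + 1.54 = 7.49
Sum of off-diagonal covariances = 7.15
σ²_total = 7.49 + 2 × 7.15 = 21.79
α = (k/(k−1))·(1 − Σσ²ᵢ/σ²_total) = (6/5)·(1 − 7.49/21.79) = 0.79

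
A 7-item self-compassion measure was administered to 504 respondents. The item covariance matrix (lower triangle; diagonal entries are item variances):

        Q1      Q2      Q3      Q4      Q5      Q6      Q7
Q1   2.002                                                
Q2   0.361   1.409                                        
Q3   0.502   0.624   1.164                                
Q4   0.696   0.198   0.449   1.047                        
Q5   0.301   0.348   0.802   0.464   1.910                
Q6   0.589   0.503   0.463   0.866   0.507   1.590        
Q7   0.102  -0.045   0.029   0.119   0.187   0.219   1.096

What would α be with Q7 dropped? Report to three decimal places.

Remaining items: Q1, Q2, Q3, Q4, Q5, Q6 (k = 6).
sum of item variances = 2.002 + 1.409 + 1.164 + 1.047 + 1.910 + 1.590 = 9.122
total variance = 9.122 + 2 × 7.673 = 24.468
α (item deleted) = (6/5)·(1 − 9.122/24.468) = 0.753

α = 0.753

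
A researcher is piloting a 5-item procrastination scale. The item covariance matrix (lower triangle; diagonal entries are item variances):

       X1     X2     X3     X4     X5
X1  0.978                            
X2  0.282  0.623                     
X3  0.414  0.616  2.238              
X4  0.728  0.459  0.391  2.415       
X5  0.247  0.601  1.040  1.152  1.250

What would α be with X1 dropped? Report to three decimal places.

α = 0.755

Remaining items: X2, X3, X4, X5 (k = 4).
sum of item variances = 0.623 + 2.238 + 2.415 + 1.250 = 6.526
Var(T) = 6.526 + 2 × 4.259 = 15.044
α (item deleted) = (4/3)·(1 − 6.526/15.044) = 0.755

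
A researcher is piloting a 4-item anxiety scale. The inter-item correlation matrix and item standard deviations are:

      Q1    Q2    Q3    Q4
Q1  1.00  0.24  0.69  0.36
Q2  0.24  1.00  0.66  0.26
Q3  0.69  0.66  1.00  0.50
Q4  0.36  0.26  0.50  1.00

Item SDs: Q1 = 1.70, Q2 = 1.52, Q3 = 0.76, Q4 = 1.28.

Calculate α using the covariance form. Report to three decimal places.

α = 0.696

Σσ²ᵢ = 1.70² + 1.52² + 0.76² + 1.28² = 7.4164
Covariances σ_ij = r_ij · s_i · s_j:
  σ(Q1,Q2) = 0.24 × 1.70 × 1.52 = 0.6202
  σ(Q1,Q3) = 0.69 × 1.70 × 0.76 = 0.8915
  σ(Q1,Q4) = 0.36 × 1.70 × 1.28 = 0.7834
  σ(Q2,Q3) = 0.66 × 1.52 × 0.76 = 0.7624
  σ(Q2,Q4) = 0.26 × 1.52 × 1.28 = 0.5059
  σ(Q3,Q4) = 0.50 × 0.76 × 1.28 = 0.4864
σ²_T = Σσ²ᵢ + 2·Σσ_ij = 7.4164 + 2 × 4.0498 = 15.5160
α = (4/3)·(1 − 7.4164/15.5160) = 0.696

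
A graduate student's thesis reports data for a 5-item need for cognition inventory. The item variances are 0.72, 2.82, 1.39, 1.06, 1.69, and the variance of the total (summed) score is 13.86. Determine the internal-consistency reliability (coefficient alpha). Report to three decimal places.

sum of item variances = 0.72 + 2.82 + 1.39 + 1.06 + 1.69 = 7.68
α = (k/(k−1))·(1 − sum of item variances/total variance) = (5/4)·(1 − 7.68/13.86) = 0.557

α = 0.557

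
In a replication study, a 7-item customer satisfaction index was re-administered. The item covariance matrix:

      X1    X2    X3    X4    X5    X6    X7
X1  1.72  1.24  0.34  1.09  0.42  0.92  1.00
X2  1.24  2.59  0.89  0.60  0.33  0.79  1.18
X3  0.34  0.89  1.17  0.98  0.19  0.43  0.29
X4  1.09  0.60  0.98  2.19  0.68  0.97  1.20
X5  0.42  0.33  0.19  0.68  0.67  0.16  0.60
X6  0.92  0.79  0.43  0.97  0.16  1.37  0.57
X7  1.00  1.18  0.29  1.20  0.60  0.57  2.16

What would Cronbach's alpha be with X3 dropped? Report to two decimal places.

Cronbach's alpha = 0.82

Remaining items: X1, X2, X4, X5, X6, X7 (k = 6).
Σσ²ᵢ = 1.72 + 2.59 + 2.19 + 0.67 + 1.37 + 2.16 = 10.70
σ²_T = 10.70 + 2 × 11.75 = 34.20
α (item deleted) = (6/5)·(1 − 10.70/34.20) = 0.82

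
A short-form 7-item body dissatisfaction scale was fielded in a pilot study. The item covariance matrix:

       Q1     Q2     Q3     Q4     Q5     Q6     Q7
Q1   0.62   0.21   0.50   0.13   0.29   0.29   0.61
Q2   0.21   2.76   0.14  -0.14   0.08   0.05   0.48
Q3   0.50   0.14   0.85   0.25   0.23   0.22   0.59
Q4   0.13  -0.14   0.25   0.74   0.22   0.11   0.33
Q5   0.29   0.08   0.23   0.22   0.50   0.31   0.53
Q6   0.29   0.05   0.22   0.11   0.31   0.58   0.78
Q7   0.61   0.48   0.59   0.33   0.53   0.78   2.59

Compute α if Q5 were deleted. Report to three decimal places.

α = 0.633

Remaining items: Q1, Q2, Q3, Q4, Q6, Q7 (k = 6).
Σσ²ᵢ = 0.62 + 2.76 + 0.85 + 0.74 + 0.58 + 2.59 = 8.14
σ²_T = 8.14 + 2 × 4.55 = 17.24
α (item deleted) = (6/5)·(1 − 8.14/17.24) = 0.633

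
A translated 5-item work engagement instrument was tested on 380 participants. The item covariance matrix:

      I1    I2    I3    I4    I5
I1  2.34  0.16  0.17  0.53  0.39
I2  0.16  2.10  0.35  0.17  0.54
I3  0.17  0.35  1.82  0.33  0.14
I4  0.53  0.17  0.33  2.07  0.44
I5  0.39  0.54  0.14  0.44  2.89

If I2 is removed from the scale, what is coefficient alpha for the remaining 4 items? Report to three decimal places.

Remaining items: I1, I3, I4, I5 (k = 4).
Σσ²ᵢ = 2.34 + 1.82 + 2.07 + 2.89 = 9.12
total variance = 9.12 + 2 × 2.00 = 13.12
α (item deleted) = (4/3)·(1 − 9.12/13.12) = 0.407

coefficient alpha = 0.407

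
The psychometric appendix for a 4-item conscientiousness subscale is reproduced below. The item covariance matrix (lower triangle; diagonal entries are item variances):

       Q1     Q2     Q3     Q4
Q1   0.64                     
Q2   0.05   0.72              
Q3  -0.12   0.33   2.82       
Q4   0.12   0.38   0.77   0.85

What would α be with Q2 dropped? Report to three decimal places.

α = 0.395

Remaining items: Q1, Q3, Q4 (k = 3).
Σσ²ᵢ = 0.64 + 2.82 + 0.85 = 4.31
σ²_total = 4.31 + 2 × 0.77 = 5.85
α (item deleted) = (3/2)·(1 − 4.31/5.85) = 0.395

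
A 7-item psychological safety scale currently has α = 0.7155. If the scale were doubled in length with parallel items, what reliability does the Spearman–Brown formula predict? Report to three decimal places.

Length factor m = 2
α' = m·α / (1 + (m−1)·α)
   = 2 × 0.7155 / (1 + (2 − 1) × 0.7155)
   = 1.4310 / 1.7155 = 0.834

predicted reliability = 0.834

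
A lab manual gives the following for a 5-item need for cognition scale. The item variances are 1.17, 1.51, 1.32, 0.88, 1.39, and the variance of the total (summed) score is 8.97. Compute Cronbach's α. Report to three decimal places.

Σσ²ᵢ = 1.17 + 1.51 + 1.32 + 0.88 + 1.39 = 6.27
α = (k/(k−1))·(1 − Σσ²ᵢ/Var(T)) = (5/4)·(1 − 6.27/8.97) = 0.376

α = 0.376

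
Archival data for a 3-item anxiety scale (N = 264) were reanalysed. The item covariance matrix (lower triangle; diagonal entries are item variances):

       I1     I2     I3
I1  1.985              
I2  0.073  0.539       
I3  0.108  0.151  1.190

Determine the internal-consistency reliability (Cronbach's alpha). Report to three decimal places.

sum of item variances = 1.985 + 0.539 + 1.190 = 3.714
Σ_{i<j} σ_ij = 0.332
total variance = 3.714 + 2 × 0.332 = 4.378
α = (k/(k−1))·(1 − sum of item variances/total variance) = (3/2)·(1 − 3.714/4.378) = 0.228

α = 0.228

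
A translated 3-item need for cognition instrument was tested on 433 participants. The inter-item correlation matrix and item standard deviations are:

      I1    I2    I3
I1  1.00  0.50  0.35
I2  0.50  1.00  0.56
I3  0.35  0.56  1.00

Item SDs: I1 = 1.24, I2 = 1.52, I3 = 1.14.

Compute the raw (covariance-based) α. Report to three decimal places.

Σσ²ᵢ = 1.24² + 1.52² + 1.14² = 5.1476
Covariances σ_ij = r_ij · s_i · s_j:
  σ(I1,I2) = 0.50 × 1.24 × 1.52 = 0.9424
  σ(I1,I3) = 0.35 × 1.24 × 1.14 = 0.4948
  σ(I2,I3) = 0.56 × 1.52 × 1.14 = 0.9704
σ²_T = Σσ²ᵢ + 2·Σσ_ij = 5.1476 + 2 × 2.4076 = 9.9628
α = (3/2)·(1 − 5.1476/9.9628) = 0.725

α = 0.725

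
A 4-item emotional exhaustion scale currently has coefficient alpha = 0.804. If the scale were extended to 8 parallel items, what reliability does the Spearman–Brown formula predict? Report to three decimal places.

predicted reliability = 0.891

Length factor m = 8/4 = 2.0000
α' = m·α / (1 + (m−1)·α)
   = 8/4 × 0.804 / (1 + (8/4 − 1) × 0.804)
   = 1.6080 / 1.8040 = 0.891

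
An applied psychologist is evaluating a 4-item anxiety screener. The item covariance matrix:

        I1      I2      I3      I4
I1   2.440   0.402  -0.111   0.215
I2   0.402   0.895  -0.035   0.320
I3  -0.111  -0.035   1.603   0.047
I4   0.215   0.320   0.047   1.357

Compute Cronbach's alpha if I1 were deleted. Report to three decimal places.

Cronbach's alpha = 0.220

Remaining items: I2, I3, I4 (k = 3).
Σσ²ᵢ = 0.895 + 1.603 + 1.357 = 3.855
σ²_total = 3.855 + 2 × 0.332 = 4.519
α (item deleted) = (3/2)·(1 − 3.855/4.519) = 0.220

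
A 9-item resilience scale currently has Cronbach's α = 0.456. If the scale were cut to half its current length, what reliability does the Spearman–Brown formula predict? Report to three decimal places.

Length factor m = 1/2
α' = m·α / (1 − (1−m)·α)
   = 1/2 × 0.456 / (1 − (1 − 1/2) × 0.456)
   = 0.2280 / 0.7720 = 0.295

predicted reliability = 0.295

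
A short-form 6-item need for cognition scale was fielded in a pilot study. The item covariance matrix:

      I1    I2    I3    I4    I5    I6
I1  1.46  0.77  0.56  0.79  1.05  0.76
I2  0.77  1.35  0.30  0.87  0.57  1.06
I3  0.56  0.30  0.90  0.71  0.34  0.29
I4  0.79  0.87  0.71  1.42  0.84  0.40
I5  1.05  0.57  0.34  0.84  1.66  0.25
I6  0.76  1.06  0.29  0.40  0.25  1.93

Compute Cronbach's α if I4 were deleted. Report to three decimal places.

Remaining items: I1, I2, I3, I5, I6 (k = 5).
sum of item variances = 1.46 + 1.35 + 0.90 + 1.66 + 1.93 = 7.30
total variance = 7.30 + 2 × 5.95 = 19.20
α (item deleted) = (5/4)·(1 − 7.30/19.20) = 0.775

Cronbach's α = 0.775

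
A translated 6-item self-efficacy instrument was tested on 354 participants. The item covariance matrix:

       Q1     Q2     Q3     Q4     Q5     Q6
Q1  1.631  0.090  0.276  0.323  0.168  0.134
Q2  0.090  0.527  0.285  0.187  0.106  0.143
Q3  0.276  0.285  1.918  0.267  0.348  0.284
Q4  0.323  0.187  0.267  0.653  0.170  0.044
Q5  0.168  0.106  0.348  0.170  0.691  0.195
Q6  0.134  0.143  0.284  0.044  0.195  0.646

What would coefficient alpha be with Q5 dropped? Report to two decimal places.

Remaining items: Q1, Q2, Q3, Q4, Q6 (k = 5).
ΣVar(i) = 1.631 + 0.527 + 1.918 + 0.653 + 0.646 = 5.375
total variance = 5.375 + 2 × 2.033 = 9.441
α (item deleted) = (5/4)·(1 − 5.375/9.441) = 0.54

α = 0.54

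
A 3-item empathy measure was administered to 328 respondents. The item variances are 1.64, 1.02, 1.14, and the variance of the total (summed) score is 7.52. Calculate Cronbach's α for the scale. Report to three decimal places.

α = 0.742

Σσ²ᵢ = 1.64 + 1.02 + 1.14 = 3.80
α = (k/(k−1))·(1 − Σσ²ᵢ/total variance) = (3/2)·(1 − 3.80/7.52) = 0.742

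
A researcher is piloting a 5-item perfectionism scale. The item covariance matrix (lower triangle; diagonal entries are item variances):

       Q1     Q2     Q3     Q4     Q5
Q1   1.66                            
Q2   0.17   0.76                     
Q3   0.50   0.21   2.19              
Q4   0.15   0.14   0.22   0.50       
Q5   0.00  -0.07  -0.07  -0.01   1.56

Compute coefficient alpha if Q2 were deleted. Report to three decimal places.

Remaining items: Q1, Q3, Q4, Q5 (k = 4).
Σσᵢ² = 1.66 + 2.19 + 0.50 + 1.56 = 5.91
σ²_total = 5.91 + 2 × 0.79 = 7.49
α (item deleted) = (4/3)·(1 − 5.91/7.49) = 0.281

coefficient alpha = 0.281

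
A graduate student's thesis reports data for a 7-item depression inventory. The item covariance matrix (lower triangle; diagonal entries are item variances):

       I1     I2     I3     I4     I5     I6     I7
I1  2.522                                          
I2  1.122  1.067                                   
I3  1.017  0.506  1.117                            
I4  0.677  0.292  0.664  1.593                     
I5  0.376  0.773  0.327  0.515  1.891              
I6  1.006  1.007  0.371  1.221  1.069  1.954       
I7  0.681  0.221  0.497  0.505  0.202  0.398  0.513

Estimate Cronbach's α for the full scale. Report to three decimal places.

Σσᵢ² = 2.522 + 1.067 + 1.117 + 1.593 + 1.891 + 1.954 + 0.513 = 10.657
Sum of off-diagonal covariances = 13.447
total variance = 10.657 + 2 × 13.447 = 37.551
α = (k/(k−1))·(1 − Σσᵢ²/total variance) = (7/6)·(1 − 10.657/37.551) = 0.836

α = 0.836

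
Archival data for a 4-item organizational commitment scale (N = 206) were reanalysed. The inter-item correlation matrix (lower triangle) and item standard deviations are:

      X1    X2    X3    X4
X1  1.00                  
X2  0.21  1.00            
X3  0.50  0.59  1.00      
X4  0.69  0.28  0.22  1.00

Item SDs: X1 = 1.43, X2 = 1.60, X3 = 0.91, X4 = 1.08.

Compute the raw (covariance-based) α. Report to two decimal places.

Σσ²ᵢ = 1.43² + 1.60² + 0.91² + 1.08² = 6.5994
Covariances σ_ij = r_ij · s_i · s_j:
  σ(X1,X2) = 0.21 × 1.43 × 1.60 = 0.4805
  σ(X1,X3) = 0.50 × 1.43 × 0.91 = 0.6506
  σ(X1,X4) = 0.69 × 1.43 × 1.08 = 1.0656
  σ(X2,X3) = 0.59 × 1.60 × 0.91 = 0.8590
  σ(X2,X4) = 0.28 × 1.60 × 1.08 = 0.4838
  σ(X3,X4) = 0.22 × 0.91 × 1.08 = 0.2162
σ²_T = Σσ²ᵢ + 2·Σσ_ij = 6.5994 + 2 × 3.7557 = 14.1108
α = (4/3)·(1 − 6.5994/14.1108) = 0.71

α = 0.71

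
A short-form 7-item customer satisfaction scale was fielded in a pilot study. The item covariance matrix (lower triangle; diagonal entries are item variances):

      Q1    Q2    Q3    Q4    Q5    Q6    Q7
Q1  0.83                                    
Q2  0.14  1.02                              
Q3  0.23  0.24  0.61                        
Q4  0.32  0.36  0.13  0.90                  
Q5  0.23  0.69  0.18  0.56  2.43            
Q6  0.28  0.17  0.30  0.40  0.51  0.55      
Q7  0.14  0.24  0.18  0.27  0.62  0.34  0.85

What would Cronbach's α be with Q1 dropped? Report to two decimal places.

Remaining items: Q2, Q3, Q4, Q5, Q6, Q7 (k = 6).
Σσᵢ² = 1.02 + 0.61 + 0.90 + 2.43 + 0.55 + 0.85 = 6.36
σ²_total = 6.36 + 2 × 5.19 = 16.74
α (item deleted) = (6/5)·(1 − 6.36/16.74) = 0.74

Cronbach's α = 0.74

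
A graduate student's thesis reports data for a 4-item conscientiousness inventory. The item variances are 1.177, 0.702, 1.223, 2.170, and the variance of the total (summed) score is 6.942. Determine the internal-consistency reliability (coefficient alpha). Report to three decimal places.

ΣVar(i) = 1.177 + 0.702 + 1.223 + 2.170 = 5.272
α = (k/(k−1))·(1 − ΣVar(i)/Var(T)) = (4/3)·(1 − 5.272/6.942) = 0.321

coefficient alpha = 0.321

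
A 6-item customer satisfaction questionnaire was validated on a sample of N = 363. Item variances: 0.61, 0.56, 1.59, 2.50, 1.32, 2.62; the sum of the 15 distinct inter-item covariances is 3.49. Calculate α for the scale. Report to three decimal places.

Σσ²ᵢ = 0.61 + 0.56 + 1.59 + 2.50 + 1.32 + 2.62 = 9.20
Sum of distinct covariances = 3.49
σ²_total = Σσ²ᵢ + 2·Σcov = 9.20 + 2 × 3.49 = 16.18
α = (6/5)·(1 − 9.20/16.18) = 0.518

α = 0.518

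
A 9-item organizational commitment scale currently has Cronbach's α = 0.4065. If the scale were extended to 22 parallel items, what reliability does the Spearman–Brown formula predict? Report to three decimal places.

predicted reliability = 0.626

Length factor m = 22/9 = 2.4444
α' = m·α / (1 + (m−1)·α)
   = 22/9 × 0.4065 / (1 + (22/9 − 1) × 0.4065)
   = 0.9937 / 1.5872 = 0.626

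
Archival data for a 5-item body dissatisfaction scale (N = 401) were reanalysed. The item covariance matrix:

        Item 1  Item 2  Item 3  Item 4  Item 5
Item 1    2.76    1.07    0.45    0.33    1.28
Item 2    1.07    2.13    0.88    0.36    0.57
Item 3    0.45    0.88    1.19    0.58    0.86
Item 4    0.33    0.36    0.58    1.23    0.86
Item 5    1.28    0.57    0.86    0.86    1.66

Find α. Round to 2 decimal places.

ΣVar(i) = 2.76 + 2.13 + 1.19 + 1.23 + 1.66 = 8.97
Sum of off-diagonal covariances = 7.24
σ²_T = 8.97 + 2 × 7.24 = 23.45
α = (k/(k−1))·(1 − ΣVar(i)/σ²_T) = (5/4)·(1 − 8.97/23.45) = 0.77

α = 0.77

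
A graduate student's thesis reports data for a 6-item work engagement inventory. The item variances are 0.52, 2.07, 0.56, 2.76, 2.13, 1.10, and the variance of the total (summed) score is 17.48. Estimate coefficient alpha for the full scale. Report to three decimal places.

α = 0.573

Σσ²ᵢ = 0.52 + 2.07 + 0.56 + 2.76 + 2.13 + 1.10 = 9.14
α = (k/(k−1))·(1 − Σσ²ᵢ/σ²_T) = (6/5)·(1 − 9.14/17.48) = 0.573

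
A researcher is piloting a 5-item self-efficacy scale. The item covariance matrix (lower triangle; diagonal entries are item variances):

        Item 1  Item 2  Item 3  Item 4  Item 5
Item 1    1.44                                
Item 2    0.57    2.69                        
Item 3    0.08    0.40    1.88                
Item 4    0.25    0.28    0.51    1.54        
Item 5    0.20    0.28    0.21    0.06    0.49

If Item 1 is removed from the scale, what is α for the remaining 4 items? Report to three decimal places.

Remaining items: Item 2, Item 3, Item 4, Item 5 (k = 4).
Σσᵢ² = 2.69 + 1.88 + 1.54 + 0.49 = 6.60
σ²_T = 6.60 + 2 × 1.74 = 10.08
α (item deleted) = (4/3)·(1 − 6.60/10.08) = 0.460

α = 0.460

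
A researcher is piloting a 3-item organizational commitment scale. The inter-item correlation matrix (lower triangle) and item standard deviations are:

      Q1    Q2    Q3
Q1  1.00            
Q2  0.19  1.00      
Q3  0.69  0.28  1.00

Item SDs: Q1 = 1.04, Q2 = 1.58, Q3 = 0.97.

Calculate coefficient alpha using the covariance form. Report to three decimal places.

Σσ²ᵢ = 1.04² + 1.58² + 0.97² = 4.5189
Covariances σ_ij = r_ij · s_i · s_j:
  σ(Q1,Q2) = 0.19 × 1.04 × 1.58 = 0.3122
  σ(Q1,Q3) = 0.69 × 1.04 × 0.97 = 0.6961
  σ(Q2,Q3) = 0.28 × 1.58 × 0.97 = 0.4291
σ²_T = Σσ²ᵢ + 2·Σσ_ij = 4.5189 + 2 × 1.4374 = 7.3937
α = (3/2)·(1 − 4.5189/7.3937) = 0.583

α = 0.583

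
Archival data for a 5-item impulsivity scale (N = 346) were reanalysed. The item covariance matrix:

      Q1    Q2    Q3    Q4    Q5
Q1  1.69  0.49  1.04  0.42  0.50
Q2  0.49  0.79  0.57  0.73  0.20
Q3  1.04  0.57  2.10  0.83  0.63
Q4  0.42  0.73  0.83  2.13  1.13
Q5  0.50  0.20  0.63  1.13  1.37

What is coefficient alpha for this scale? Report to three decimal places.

Σσ²ᵢ = 1.69 + 0.79 + 2.10 + 2.13 + 1.37 = 8.08
Σ_{i<j} σ_ij = 6.54
total variance = 8.08 + 2 × 6.54 = 21.16
α = (k/(k−1))·(1 − Σσ²ᵢ/total variance) = (5/4)·(1 − 8.08/21.16) = 0.773

α = 0.773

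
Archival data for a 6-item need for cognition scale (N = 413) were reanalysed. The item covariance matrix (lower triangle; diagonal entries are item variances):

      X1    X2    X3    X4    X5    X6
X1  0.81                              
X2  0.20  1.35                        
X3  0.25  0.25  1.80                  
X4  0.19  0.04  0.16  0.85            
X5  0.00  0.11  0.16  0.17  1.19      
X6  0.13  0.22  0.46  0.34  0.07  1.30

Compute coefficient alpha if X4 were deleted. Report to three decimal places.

α = 0.456

Remaining items: X1, X2, X3, X5, X6 (k = 5).
ΣVar(i) = 0.81 + 1.35 + 1.80 + 1.19 + 1.30 = 6.45
σ²_total = 6.45 + 2 × 1.85 = 10.15
α (item deleted) = (5/4)·(1 − 6.45/10.15) = 0.456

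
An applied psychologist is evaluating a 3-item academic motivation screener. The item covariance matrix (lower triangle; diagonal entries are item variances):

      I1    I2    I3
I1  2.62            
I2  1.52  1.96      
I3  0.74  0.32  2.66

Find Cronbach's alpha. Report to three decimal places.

sum of item variances = 2.62 + 1.96 + 2.66 = 7.24
Sum of the distinct covariances = 2.58
Var(T) = 7.24 + 2 × 2.58 = 12.40
α = (k/(k−1))·(1 − sum of item variances/Var(T)) = (3/2)·(1 − 7.24/12.40) = 0.624

α = 0.624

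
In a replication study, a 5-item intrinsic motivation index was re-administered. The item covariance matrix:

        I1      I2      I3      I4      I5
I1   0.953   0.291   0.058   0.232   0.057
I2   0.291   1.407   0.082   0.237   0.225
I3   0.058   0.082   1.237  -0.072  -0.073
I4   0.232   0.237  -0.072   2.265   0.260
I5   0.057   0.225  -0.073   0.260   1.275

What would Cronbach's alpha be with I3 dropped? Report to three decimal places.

Cronbach's alpha = 0.408

Remaining items: I1, I2, I4, I5 (k = 4).
ΣVar(i) = 0.953 + 1.407 + 2.265 + 1.275 = 5.900
Var(T) = 5.900 + 2 × 1.302 = 8.504
α (item deleted) = (4/3)·(1 − 5.900/8.504) = 0.408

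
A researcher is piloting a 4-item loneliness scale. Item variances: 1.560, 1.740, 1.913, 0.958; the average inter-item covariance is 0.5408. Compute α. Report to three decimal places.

ΣVar(i) = 1.560 + 1.740 + 1.913 + 0.958 = 6.171
Sum of the 6 distinct covariances = 6 × 0.5408 = 3.2448
total variance = ΣVar(i) + 2·Σcov = 6.171 + 2 × 3.2448 = 12.6606
α = (4/3)·(1 − 6.171/12.6606) = 0.683

α = 0.683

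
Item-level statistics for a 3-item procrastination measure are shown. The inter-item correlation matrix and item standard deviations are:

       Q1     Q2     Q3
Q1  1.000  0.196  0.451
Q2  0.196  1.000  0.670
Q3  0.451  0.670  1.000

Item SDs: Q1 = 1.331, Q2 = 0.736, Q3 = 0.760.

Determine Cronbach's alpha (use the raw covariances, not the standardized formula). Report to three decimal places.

Σσ²ᵢ = 1.331² + 0.736² + 0.760² = 2.8909
Covariances σ_ij = r_ij · s_i · s_j:
  σ(Q1,Q2) = 0.196 × 1.331 × 0.736 = 0.1920
  σ(Q1,Q3) = 0.451 × 1.331 × 0.760 = 0.4562
  σ(Q2,Q3) = 0.670 × 0.736 × 0.760 = 0.3748
σ²_T = Σσ²ᵢ + 2·Σσ_ij = 2.8909 + 2 × 1.0230 = 4.9369
α = (3/2)·(1 − 2.8909/4.9369) = 0.622

Cronbach's alpha = 0.622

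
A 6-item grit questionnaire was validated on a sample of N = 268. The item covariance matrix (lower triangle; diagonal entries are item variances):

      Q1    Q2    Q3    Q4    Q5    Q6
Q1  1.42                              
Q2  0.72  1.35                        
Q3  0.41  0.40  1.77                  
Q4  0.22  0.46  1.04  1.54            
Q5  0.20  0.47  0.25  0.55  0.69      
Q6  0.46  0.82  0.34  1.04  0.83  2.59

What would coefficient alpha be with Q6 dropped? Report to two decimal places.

coefficient alpha = 0.73

Remaining items: Q1, Q2, Q3, Q4, Q5 (k = 5).
ΣVar(i) = 1.42 + 1.35 + 1.77 + 1.54 + 0.69 = 6.77
total variance = 6.77 + 2 × 4.72 = 16.21
α (item deleted) = (5/4)·(1 − 6.77/16.21) = 0.73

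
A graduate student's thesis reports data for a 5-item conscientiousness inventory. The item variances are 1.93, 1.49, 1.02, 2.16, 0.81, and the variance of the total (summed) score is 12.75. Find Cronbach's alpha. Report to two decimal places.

Σσᵢ² = 1.93 + 1.49 + 1.02 + 2.16 + 0.81 = 7.41
α = (k/(k−1))·(1 − Σσᵢ²/total variance) = (5/4)·(1 − 7.41/12.75) = 0.52

α = 0.52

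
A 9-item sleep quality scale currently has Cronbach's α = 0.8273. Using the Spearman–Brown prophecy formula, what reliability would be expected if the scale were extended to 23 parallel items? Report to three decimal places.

predicted reliability = 0.924

Length factor m = 23/9 = 2.5556
α' = m·α / (1 + (m−1)·α)
   = 23/9 × 0.8273 / (1 + (23/9 − 1) × 0.8273)
   = 2.1142 / 2.2869 = 0.924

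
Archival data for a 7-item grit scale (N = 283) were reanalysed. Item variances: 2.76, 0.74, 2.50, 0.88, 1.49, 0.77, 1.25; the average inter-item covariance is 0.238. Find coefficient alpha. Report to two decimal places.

α = 0.57

Σσ²ᵢ = 2.76 + 0.74 + 2.50 + 0.88 + 1.49 + 0.77 + 1.25 = 10.39
Sum of the 21 distinct covariances = 21 × 0.238 = 4.998
total variance = Σσ²ᵢ + 2·Σcov = 10.39 + 2 × 4.998 = 20.386
α = (7/6)·(1 − 10.39/20.386) = 0.57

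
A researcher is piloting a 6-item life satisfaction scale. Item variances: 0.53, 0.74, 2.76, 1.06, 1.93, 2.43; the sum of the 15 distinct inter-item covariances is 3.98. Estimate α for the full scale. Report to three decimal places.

Σσᵢ² = 0.53 + 0.74 + 2.76 + 1.06 + 1.93 + 2.43 = 9.45
Sum of distinct covariances = 3.98
Var(T) = Σσᵢ² + 2·Σcov = 9.45 + 2 × 3.98 = 17.41
α = (6/5)·(1 − 9.45/17.41) = 0.549

α = 0.549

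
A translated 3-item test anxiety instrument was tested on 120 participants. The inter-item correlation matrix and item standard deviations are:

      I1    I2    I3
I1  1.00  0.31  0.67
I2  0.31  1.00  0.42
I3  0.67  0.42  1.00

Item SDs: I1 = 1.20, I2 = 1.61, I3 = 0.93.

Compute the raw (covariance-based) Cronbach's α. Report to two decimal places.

Σσ²ᵢ = 1.20² + 1.61² + 0.93² = 4.8970
Covariances σ_ij = r_ij · s_i · s_j:
  σ(I1,I2) = 0.31 × 1.20 × 1.61 = 0.5989
  σ(I1,I3) = 0.67 × 1.20 × 0.93 = 0.7477
  σ(I2,I3) = 0.42 × 1.61 × 0.93 = 0.6289
σ²_T = Σσ²ᵢ + 2·Σσ_ij = 4.8970 + 2 × 1.9755 = 8.8480
α = (3/2)·(1 − 4.8970/8.8480) = 0.67

α = 0.67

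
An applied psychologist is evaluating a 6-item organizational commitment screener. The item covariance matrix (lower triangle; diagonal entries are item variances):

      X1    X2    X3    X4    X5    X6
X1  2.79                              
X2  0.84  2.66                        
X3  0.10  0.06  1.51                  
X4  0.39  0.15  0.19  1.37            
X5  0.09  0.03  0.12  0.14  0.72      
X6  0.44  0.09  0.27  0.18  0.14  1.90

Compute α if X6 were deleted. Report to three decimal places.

Remaining items: X1, X2, X3, X4, X5 (k = 5).
sum of item variances = 2.79 + 2.66 + 1.51 + 1.37 + 0.72 = 9.05
Var(T) = 9.05 + 2 × 2.11 = 13.27
α (item deleted) = (5/4)·(1 − 9.05/13.27) = 0.398

α = 0.398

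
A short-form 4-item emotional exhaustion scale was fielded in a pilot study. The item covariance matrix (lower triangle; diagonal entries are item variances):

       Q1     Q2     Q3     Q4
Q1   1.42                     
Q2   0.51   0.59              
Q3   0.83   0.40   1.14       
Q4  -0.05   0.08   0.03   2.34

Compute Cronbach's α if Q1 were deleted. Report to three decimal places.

Remaining items: Q2, Q3, Q4 (k = 3).
sum of item variances = 0.59 + 1.14 + 2.34 = 4.07
Var(T) = 4.07 + 2 × 0.51 = 5.09
α (item deleted) = (3/2)·(1 − 4.07/5.09) = 0.301

Cronbach's α = 0.301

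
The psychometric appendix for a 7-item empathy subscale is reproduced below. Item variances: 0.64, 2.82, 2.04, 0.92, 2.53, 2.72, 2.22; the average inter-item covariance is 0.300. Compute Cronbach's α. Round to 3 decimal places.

Σσ²ᵢ = 0.64 + 2.82 + 2.04 + 0.92 + 2.53 + 2.72 + 2.22 = 13.89
Sum of the 21 distinct covariances = 21 × 0.300 = 6.300
total variance = Σσ²ᵢ + 2·Σcov = 13.89 + 2 × 6.300 = 26.490
α = (7/6)·(1 − 13.89/26.490) = 0.555

α = 0.555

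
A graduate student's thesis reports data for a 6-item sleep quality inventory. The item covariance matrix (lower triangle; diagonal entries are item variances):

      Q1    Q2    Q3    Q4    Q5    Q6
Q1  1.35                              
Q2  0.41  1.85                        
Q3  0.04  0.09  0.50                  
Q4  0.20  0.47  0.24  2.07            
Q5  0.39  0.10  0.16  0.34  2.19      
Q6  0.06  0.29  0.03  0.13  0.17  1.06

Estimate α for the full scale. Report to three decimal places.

α = 0.491

Σσᵢ² = 1.35 + 1.85 + 0.50 + 2.07 + 2.19 + 1.06 = 9.02
Σ_{i<j} σ_ij = 3.12
Var(T) = 9.02 + 2 × 3.12 = 15.26
α = (k/(k−1))·(1 − Σσᵢ²/Var(T)) = (6/5)·(1 − 9.02/15.26) = 0.491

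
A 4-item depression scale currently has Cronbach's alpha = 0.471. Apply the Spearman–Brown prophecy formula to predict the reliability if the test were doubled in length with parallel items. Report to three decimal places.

Length factor m = 2
α' = m·α / (1 + (m−1)·α)
   = 2 × 0.471 / (1 + (2 − 1) × 0.471)
   = 0.9420 / 1.4710 = 0.640

predicted reliability = 0.640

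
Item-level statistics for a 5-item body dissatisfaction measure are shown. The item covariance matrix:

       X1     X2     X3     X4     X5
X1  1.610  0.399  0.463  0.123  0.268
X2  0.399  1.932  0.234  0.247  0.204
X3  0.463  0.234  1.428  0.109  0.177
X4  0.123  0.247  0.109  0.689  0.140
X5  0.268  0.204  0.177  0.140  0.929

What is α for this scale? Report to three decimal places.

sum of item variances = 1.610 + 1.932 + 1.428 + 0.689 + 0.929 = 6.588
Sum of off-diagonal covariances = 2.364
total variance = 6.588 + 2 × 2.364 = 11.316
α = (k/(k−1))·(1 − sum of item variances/total variance) = (5/4)·(1 − 6.588/11.316) = 0.522

α = 0.522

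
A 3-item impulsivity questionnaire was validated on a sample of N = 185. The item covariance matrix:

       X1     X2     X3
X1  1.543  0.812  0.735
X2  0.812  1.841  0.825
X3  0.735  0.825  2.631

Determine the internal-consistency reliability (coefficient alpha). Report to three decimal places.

sum of item variances = 1.543 + 1.841 + 2.631 = 6.015
Sum of off-diagonal covariances = 2.372
Var(T) = 6.015 + 2 × 2.372 = 10.759
α = (k/(k−1))·(1 − sum of item variances/Var(T)) = (3/2)·(1 − 6.015/10.759) = 0.661

coefficient alpha = 0.661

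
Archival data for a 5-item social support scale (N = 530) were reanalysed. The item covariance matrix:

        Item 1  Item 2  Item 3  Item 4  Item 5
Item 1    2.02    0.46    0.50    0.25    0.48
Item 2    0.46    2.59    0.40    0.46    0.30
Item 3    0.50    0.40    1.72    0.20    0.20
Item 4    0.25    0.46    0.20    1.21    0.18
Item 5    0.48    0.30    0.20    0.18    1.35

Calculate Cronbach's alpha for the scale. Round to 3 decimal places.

α = 0.544

ΣVar(i) = 2.02 + 2.59 + 1.72 + 1.21 + 1.35 = 8.89
Sum of off-diagonal covariances = 3.43
σ²_T = 8.89 + 2 × 3.43 = 15.75
α = (k/(k−1))·(1 − ΣVar(i)/σ²_T) = (5/4)·(1 − 8.89/15.75) = 0.544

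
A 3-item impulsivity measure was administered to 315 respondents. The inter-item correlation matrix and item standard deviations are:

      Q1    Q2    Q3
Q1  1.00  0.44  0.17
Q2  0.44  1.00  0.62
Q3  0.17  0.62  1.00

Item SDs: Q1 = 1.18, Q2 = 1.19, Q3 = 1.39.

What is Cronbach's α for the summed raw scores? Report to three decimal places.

Σσ²ᵢ = 1.18² + 1.19² + 1.39² = 4.7406
Covariances σ_ij = r_ij · s_i · s_j:
  σ(Q1,Q2) = 0.44 × 1.18 × 1.19 = 0.6178
  σ(Q1,Q3) = 0.17 × 1.18 × 1.39 = 0.2788
  σ(Q2,Q3) = 0.62 × 1.19 × 1.39 = 1.0255
σ²_T = Σσ²ᵢ + 2·Σσ_ij = 4.7406 + 2 × 1.9221 = 8.5848
α = (3/2)·(1 − 4.7406/8.5848) = 0.672

Cronbach's α = 0.672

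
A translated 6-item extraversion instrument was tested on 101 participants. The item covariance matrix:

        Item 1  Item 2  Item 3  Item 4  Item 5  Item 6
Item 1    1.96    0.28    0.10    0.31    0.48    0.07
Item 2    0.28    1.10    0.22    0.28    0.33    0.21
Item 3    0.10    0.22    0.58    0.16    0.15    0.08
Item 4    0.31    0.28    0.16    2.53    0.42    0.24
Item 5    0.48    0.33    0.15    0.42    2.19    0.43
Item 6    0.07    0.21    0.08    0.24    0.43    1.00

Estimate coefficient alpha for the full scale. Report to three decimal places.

sum of item variances = 1.96 + 1.10 + 0.58 + 2.53 + 2.19 + 1.00 = 9.36
Sum of the distinct covariances = 3.76
total variance = 9.36 + 2 × 3.76 = 16.88
α = (k/(k−1))·(1 − sum of item variances/total variance) = (6/5)·(1 − 9.36/16.88) = 0.535

α = 0.535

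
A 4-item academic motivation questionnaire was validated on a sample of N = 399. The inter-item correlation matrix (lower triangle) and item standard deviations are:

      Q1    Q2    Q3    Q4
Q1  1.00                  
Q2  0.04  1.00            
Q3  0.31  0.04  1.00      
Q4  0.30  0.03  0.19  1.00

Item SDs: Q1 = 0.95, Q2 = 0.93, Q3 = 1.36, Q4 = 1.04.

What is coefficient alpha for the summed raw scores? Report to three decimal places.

Σσ²ᵢ = 0.95² + 0.93² + 1.36² + 1.04² = 4.6986
Covariances σ_ij = r_ij · s_i · s_j:
  σ(Q1,Q2) = 0.04 × 0.95 × 0.93 = 0.0353
  σ(Q1,Q3) = 0.31 × 0.95 × 1.36 = 0.4005
  σ(Q1,Q4) = 0.30 × 0.95 × 1.04 = 0.2964
  σ(Q2,Q3) = 0.04 × 0.93 × 1.36 = 0.0506
  σ(Q2,Q4) = 0.03 × 0.93 × 1.04 = 0.0290
  σ(Q3,Q4) = 0.19 × 1.36 × 1.04 = 0.2687
σ²_T = Σσ²ᵢ + 2·Σσ_ij = 4.6986 + 2 × 1.0805 = 6.8596
α = (4/3)·(1 − 4.6986/6.8596) = 0.420

coefficient alpha = 0.420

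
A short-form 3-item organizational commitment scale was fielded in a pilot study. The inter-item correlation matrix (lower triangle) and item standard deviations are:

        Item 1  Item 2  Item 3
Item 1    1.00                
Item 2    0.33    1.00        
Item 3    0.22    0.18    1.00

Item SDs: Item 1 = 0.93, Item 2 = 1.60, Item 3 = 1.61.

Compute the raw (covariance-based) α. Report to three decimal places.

Σσ²ᵢ = 0.93² + 1.60² + 1.61² = 6.0170
Covariances σ_ij = r_ij · s_i · s_j:
  σ(Item 1,Item 2) = 0.33 × 0.93 × 1.60 = 0.4910
  σ(Item 1,Item 3) = 0.22 × 0.93 × 1.61 = 0.3294
  σ(Item 2,Item 3) = 0.18 × 1.60 × 1.61 = 0.4637
σ²_T = Σσ²ᵢ + 2·Σσ_ij = 6.0170 + 2 × 1.2841 = 8.5852
α = (3/2)·(1 − 6.0170/8.5852) = 0.449

α = 0.449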